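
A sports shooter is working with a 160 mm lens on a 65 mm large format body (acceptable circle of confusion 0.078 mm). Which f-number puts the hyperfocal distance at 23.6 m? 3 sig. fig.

f/14

Rearrange H = f²/(N·c) + f for N: N = f² / ((H − f)·c).
N = 160² / ((23600 − 160) × 0.078) = 25600 / 1828 ≈ 14.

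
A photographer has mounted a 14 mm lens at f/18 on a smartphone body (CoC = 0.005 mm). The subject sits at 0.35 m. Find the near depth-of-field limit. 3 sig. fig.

Hyperfocal distance H = f²/(N·c) + f = 14²/(18 × 0.005) + 14 = 196/0.09 + 14 ≈ 2191.8 mm ≈ 2.192 m.
Near limit Dn = s·(H − f)/(H + s − 2f) = 350 × (2191.8 − 14) / (2191.8 + 350 − 2 × 14) = 350 × 2177.8 / 2513.8 ≈ 303.22 mm.

303 mm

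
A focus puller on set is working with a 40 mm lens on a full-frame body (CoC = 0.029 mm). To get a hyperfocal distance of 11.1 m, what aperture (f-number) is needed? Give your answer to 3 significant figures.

Rearrange H = f²/(N·c) + f for N: N = f² / ((H − f)·c).
N = 40² / ((11100 − 40) × 0.029) = 1600 / 320.7 ≈ 4.99.

f/4.99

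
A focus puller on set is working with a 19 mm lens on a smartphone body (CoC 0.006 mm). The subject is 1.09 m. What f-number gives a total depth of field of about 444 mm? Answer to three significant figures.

f/11

Write h = H − f = f²/(N·c). The thin-lens limits are Dn = s·h/(h + (s−f)) and Df = s·h/(h − (s−f)), so DoF = Df − Dn = 2·s·(s−f)·h / (h² − (s−f)²).
That is a quadratic in h: DoF·h² − 2·s·(s−f)·h − DoF·(s−f)² = 0 ⇒ h = (s−f)·(s + √(s² + DoF²)) / DoF = 1071 × (1090 + √(1090² + 444²)) / 444 = 1071 × (1090 + 1176.96) / 444 ≈ 5468.3 mm.
Then N = f²/(c·h) = 19² / (0.006 × 5468.3) = 361 / 32.810 ≈ 11.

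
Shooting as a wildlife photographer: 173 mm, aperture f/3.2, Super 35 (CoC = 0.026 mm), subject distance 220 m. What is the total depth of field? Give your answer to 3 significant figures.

Hyperfocal distance H = f²/(N·c) + f = 173²/(3.2 × 0.026) + 173 = 29929/0.0832 + 173 ≈ 359896.6 mm ≈ 359.9 m.
Near limit Dn = s·(H − f)/(H + s − 2f) = 220000 × (359896.6 − 173) / (359896.6 + 220000 − 2 × 173) = 220000 × 359723.6 / 579550.6 ≈ 136553 mm.
Far limit Df = s·(H − f)/(H − s) = 220000 × (359896.6 − 173) / (359896.6 − 220000) = 220000 × 359723.6 / 139896.6 ≈ 565698 mm.
Depth of field = Df − Dn = 565698 − 136553 ≈ 429145 mm ≈ 429 m.

429 m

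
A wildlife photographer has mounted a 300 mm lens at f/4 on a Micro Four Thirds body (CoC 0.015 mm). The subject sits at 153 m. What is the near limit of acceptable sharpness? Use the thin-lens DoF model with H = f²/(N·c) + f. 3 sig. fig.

Hyperfocal distance H = f²/(N·c) + f = 300²/(4 × 0.015) + 300 = 90000/0.06 + 300 ≈ 1500300.0 mm ≈ 1500 m.
Near limit Dn = s·(H − f)/(H + s − 2f) = 153000 × (1500300.0 − 300) / (1500300.0 + 153000 − 2 × 300) = 153000 × 1500000.0 / 1652700.0 ≈ 138864 mm ≈ 139 m.

139 m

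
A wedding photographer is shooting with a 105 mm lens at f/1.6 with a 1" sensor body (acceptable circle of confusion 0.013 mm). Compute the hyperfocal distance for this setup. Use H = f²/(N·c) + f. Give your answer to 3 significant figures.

530 m

Hyperfocal distance H = f²/(N·c) + f = 105²/(1.6 × 0.013) + 105 = 11025/0.0208 + 105 ≈ 530153.1 mm ≈ 530 m.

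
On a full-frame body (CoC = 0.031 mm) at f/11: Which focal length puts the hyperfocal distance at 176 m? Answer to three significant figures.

From H = f²/(N·c) + f, with f ≪ H: f ≈ √(H·N·c) = √(176000 × 11 × 0.031) = √60016 ≈ 245.0 mm.
The +f correction barely moves this — solving exactly, f² + N·c·f − N·c·H = 0 ⇒ f = (−N·c + √((N·c)² + 4·N·c·H))/2 = (−0.341 + √240064)/2 ≈ 244.81 mm, so f ≈ 245 mm.

245 mm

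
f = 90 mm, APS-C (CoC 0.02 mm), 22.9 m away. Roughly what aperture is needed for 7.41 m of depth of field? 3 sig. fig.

f/2.80

Write h = H − f = f²/(N·c). The thin-lens limits are Dn = s·h/(h + (s−f)) and Df = s·h/(h − (s−f)), so DoF = Df − Dn = 2·s·(s−f)·h / (h² − (s−f)²).
That is a quadratic in h: DoF·h² − 2·s·(s−f)·h − DoF·(s−f)² = 0 ⇒ h = (s−f)·(s + √(s² + DoF²)) / DoF = 22810 × (22900 + √(22900² + 7410²)) / 7410 = 22810 × (22900 + 24069.0) / 7410 ≈ 144583 mm.
Then N = f²/(c·h) = 90² / (0.02 × 144583) = 8100 / 2891.7 ≈ 2.80.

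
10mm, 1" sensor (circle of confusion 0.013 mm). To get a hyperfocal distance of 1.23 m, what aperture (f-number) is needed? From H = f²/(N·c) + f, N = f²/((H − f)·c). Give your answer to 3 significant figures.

f/6.31

Rearrange H = f²/(N·c) + f for N: N = f² / ((H − f)·c).
N = 10² / ((1230 − 10) × 0.013) = 100 / 15.86 ≈ 6.31.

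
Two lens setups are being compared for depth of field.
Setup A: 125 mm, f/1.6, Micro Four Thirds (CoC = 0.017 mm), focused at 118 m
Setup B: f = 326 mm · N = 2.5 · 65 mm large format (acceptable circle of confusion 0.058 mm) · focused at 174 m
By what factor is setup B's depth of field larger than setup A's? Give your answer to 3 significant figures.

1.73

Setup A: H = 125²/(1.6×0.017) + 125 ≈ 574573.5 mm; DoF = Df − Dn = 148464 − 97909 ≈ 50555 mm.
Setup B: H = 326²/(2.5×0.058) + 326 ≈ 733263.9 mm; DoF = Df − Dn = 228034 − 140668 ≈ 87366 mm.
Ratio = 87366 / 50555 ≈ 1.73.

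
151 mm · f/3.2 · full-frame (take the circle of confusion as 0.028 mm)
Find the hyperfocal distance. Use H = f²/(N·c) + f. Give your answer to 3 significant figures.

255 m

Hyperfocal distance H = f²/(N·c) + f = 151²/(3.2 × 0.028) + 151 = 22801/0.0896 + 151 ≈ 254626.4 mm ≈ 255 m.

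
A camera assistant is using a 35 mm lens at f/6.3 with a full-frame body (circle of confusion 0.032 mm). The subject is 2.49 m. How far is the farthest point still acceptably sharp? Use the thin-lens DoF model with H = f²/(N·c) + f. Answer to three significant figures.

Hyperfocal distance H = f²/(N·c) + f = 35²/(6.3 × 0.032) + 35 = 1225/0.2016 + 35 ≈ 6111.4 mm ≈ 6.111 m.
Far limit Df = s·(H − f)/(H − s) = 2490 × (6111.4 − 35) / (6111.4 − 2490) = 2490 × 6076.4 / 3621.4 ≈ 4178.0 mm ≈ 4.18 m.

4.18 m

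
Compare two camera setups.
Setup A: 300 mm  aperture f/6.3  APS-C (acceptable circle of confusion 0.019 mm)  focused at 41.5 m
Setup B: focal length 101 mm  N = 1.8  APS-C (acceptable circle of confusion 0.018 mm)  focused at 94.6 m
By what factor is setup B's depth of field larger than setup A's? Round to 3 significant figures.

13.7

Setup A: H = 300²/(6.3×0.019) + 300 ≈ 752179.7 mm; DoF = Df − Dn = 43905.9 − 39344.1 ≈ 4561.8 mm.
Setup B: H = 101²/(1.8×0.018) + 101 ≈ 314946.7 mm; DoF = Df − Dn = 135171 − 72761 ≈ 62410 mm.
Ratio = 62410 / 4561.8 ≈ 13.7.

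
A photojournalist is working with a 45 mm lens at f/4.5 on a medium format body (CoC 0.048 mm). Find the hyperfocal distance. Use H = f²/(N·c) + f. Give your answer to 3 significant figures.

Hyperfocal distance H = f²/(N·c) + f = 45²/(4.5 × 0.048) + 45 = 2025/0.216 + 45 ≈ 9420.0 mm ≈ 9.42 m.

9.42 m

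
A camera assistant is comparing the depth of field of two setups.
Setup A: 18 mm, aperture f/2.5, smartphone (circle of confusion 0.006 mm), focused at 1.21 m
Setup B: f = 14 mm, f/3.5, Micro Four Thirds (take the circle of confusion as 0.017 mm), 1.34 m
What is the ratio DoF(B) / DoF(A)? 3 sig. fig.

9.61

Setup A: H = 18²/(2.5×0.006) + 18 ≈ 21618.0 mm; DoF = Df − Dn = 1280.67 − 1146.72 ≈ 133.95 mm.
Setup B: H = 14²/(3.5×0.017) + 14 ≈ 3308.1 mm; DoF = Df − Dn = 2242.8 − 955.4 ≈ 1287.4 mm.
Ratio = 1287.4 / 133.95 ≈ 9.61.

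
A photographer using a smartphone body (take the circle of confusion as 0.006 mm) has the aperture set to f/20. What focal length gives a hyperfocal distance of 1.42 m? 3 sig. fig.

From H = f²/(N·c) + f, with f ≪ H: f ≈ √(H·N·c) = √(1420 × 20 × 0.006) = √170.40 ≈ 13.05 mm.
Exact: f² + N·c·f − N·c·H = 0 ⇒ f = (−N·c + √((N·c)² + 4·N·c·H))/2 = (−0.12 + √681.61)/2 ≈ 12.994 mm ≈ 13.0 mm.

13.0 mm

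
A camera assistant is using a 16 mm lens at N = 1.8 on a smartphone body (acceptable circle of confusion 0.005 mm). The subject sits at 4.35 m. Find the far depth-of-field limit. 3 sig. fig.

Hyperfocal distance H = f²/(N·c) + f = 16²/(1.8 × 0.005) + 16 = 256/0.009 + 16 ≈ 28460.4 mm ≈ 28.46 m.
Far limit Df = s·(H − f)/(H − s) = 4350 × (28460.4 − 16) / (28460.4 − 4350) = 4350 × 28444.4 / 24110.4 ≈ 5131.9 mm ≈ 5.13 m.

5.13 m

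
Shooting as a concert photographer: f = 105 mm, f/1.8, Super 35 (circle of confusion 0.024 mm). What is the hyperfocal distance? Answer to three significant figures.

255 m

Hyperfocal distance H = f²/(N·c) + f = 105²/(1.8 × 0.024) + 105 = 11025/0.0432 + 105 ≈ 255313.3 mm ≈ 255 m.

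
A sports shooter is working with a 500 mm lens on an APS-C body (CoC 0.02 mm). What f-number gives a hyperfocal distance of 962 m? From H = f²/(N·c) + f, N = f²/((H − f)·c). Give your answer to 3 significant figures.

f/13

Rearrange H = f²/(N·c) + f for N: N = f² / ((H − f)·c).
N = 500² / ((962000 − 500) × 0.02) = 250000 / 19230 ≈ 13.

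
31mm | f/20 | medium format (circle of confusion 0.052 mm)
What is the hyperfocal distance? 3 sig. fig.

Hyperfocal distance H = f²/(N·c) + f = 31²/(20 × 0.052) + 31 = 961/1.04 + 31 ≈ 955.0 mm ≈ 0.955 m.

0.955 m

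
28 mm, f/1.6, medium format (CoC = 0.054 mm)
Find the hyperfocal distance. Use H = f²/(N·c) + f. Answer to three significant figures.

Hyperfocal distance H = f²/(N·c) + f = 28²/(1.6 × 0.054) + 28 = 784/0.0864 + 28 ≈ 9102.1 mm ≈ 9.10 m.

9.10 m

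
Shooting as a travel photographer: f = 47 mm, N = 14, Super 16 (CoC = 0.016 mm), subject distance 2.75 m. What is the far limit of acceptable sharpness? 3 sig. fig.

3.79 m

Hyperfocal distance H = f²/(N·c) + f = 47²/(14 × 0.016) + 47 = 2209/0.224 + 47 ≈ 9908.6 mm ≈ 9.909 m.
Far limit Df = s·(H − f)/(H − s) = 2750 × (9908.6 − 47) / (9908.6 − 2750) = 2750 × 9861.6 / 7158.6 ≈ 3788.4 mm ≈ 3.79 m.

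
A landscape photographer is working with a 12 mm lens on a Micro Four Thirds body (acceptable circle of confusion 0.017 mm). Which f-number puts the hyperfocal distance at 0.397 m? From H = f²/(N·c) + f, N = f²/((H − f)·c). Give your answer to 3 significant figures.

f/22

Rearrange H = f²/(N·c) + f for N: N = f² / ((H − f)·c).
N = 12² / ((397 − 12) × 0.017) = 144 / 6.545 ≈ 22.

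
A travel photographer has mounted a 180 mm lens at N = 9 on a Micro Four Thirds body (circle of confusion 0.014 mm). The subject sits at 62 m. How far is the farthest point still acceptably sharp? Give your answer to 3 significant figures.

Hyperfocal distance H = f²/(N·c) + f = 180²/(9 × 0.014) + 180 = 32400/0.126 + 180 ≈ 257322.9 mm ≈ 257.3 m.
Far limit Df = s·(H − f)/(H − s) = 62000 × (257322.9 − 180) / (257322.9 − 62000) = 62000 × 257142.9 / 195322.9 ≈ 81623 mm ≈ 81.6 m.

81.6 m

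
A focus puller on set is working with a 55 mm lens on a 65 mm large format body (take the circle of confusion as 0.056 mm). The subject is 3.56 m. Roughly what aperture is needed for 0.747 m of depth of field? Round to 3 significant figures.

f/1.60

Write h = H − f = f²/(N·c). The thin-lens limits are Dn = s·h/(h + (s−f)) and Df = s·h/(h − (s−f)), so DoF = Df − Dn = 2·s·(s−f)·h / (h² − (s−f)²).
That is a quadratic in h: DoF·h² − 2·s·(s−f)·h − DoF·(s−f)² = 0 ⇒ h = (s−f)·(s + √(s² + DoF²)) / DoF = 3505 × (3560 + √(3560² + 747²)) / 747 = 3505 × (3560 + 3637.53) / 747 ≈ 33772 mm.
Then N = f²/(c·h) = 55² / (0.056 × 33772) = 3025 / 1891.2 ≈ 1.60.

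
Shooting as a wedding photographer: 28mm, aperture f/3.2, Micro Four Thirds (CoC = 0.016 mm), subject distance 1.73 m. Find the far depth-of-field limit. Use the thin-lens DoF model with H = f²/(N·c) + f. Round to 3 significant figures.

1.95 m

Hyperfocal distance H = f²/(N·c) + f = 28²/(3.2 × 0.016) + 28 = 784/0.0512 + 28 ≈ 15340.5 mm ≈ 15.34 m.
Far limit Df = s·(H − f)/(H − s) = 1730 × (15340.5 − 28) / (15340.5 − 1730) = 1730 × 15312.5 / 13610.5 ≈ 1946.3 mm ≈ 1.95 m.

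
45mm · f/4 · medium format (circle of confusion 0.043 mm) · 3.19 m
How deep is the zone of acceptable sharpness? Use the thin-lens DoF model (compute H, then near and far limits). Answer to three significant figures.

Hyperfocal distance H = f²/(N·c) + f = 45²/(4 × 0.043) + 45 = 2025/0.172 + 45 ≈ 11818.3 mm ≈ 11.82 m.
Near limit Dn = s·(H − f)/(H + s − 2f) = 3190 × (11818.3 − 45) / (11818.3 + 3190 − 2 × 45) = 3190 × 11773.3 / 14918.3 ≈ 2517.5 mm.
Far limit Df = s·(H − f)/(H − s) = 3190 × (11818.3 − 45) / (11818.3 − 3190) = 3190 × 11773.3 / 8628.3 ≈ 4352.8 mm.
Depth of field = Df − Dn = 4352.8 − 2517.5 ≈ 1835.3 mm ≈ 1.84 m.

1.84 m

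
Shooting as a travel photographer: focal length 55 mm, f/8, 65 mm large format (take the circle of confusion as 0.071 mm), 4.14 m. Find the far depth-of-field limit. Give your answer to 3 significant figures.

17.8 m

Hyperfocal distance H = f²/(N·c) + f = 55²/(8 × 0.071) + 55 = 3025/0.568 + 55 ≈ 5380.7 mm ≈ 5.381 m.
Far limit Df = s·(H − f)/(H − s) = 4140 × (5380.7 − 55) / (5380.7 − 4140) = 4140 × 5325.7 / 1240.7 ≈ 17771 mm ≈ 17.8 m.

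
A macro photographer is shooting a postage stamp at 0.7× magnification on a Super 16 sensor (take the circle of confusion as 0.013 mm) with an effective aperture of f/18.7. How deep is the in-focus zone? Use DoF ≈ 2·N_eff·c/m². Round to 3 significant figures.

At magnification m, DoF ≈ 2·N_eff·c/m² = 2 × 18.7 × 0.013 / 0.7² = 0.4862 / 0.49 ≈ 0.992 mm.

0.992 mm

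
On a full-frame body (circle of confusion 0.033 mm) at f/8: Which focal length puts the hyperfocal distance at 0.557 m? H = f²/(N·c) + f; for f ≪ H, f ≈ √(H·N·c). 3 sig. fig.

12.0 mm

From H = f²/(N·c) + f, with f ≪ H: f ≈ √(H·N·c) = √(557 × 8 × 0.033) = √147.05 ≈ 12.13 mm.
Exact: f² + N·c·f − N·c·H = 0 ⇒ f = (−N·c + √((N·c)² + 4·N·c·H))/2 = (−0.264 + √588.26)/2 ≈ 11.995 mm ≈ 12.0 mm.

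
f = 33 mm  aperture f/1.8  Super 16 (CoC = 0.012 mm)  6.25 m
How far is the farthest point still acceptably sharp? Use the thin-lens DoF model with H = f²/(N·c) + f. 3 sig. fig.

7.13 m

Hyperfocal distance H = f²/(N·c) + f = 33²/(1.8 × 0.012) + 33 = 1089/0.0216 + 33 ≈ 50449.7 mm ≈ 50.45 m.
Far limit Df = s·(H − f)/(H − s) = 6250 × (50449.7 − 33) / (50449.7 − 6250) = 6250 × 50416.7 / 44199.7 ≈ 7129.1 mm ≈ 7.13 m.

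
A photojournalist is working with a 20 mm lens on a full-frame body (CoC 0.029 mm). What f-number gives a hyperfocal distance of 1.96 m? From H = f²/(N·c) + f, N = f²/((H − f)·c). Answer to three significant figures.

Rearrange H = f²/(N·c) + f for N: N = f² / ((H − f)·c).
N = 20² / ((1960 − 20) × 0.029) = 400 / 56.26 ≈ 7.11.

f/7.11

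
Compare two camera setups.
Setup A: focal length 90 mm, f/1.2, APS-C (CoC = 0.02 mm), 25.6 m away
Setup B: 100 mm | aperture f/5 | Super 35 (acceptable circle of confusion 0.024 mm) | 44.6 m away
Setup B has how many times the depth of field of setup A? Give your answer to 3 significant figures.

Setup A: H = 90²/(1.2×0.02) + 90 ≈ 337590.0 mm; DoF = Df − Dn = 27693.2 − 23801.0 ≈ 3892.2 mm.
Setup B: H = 100²/(5×0.024) + 100 ≈ 83433.3 mm; DoF = Df − Dn = 95708 − 29074 ≈ 66634 mm.
Ratio = 66634 / 3892.2 ≈ 17.1.

17.1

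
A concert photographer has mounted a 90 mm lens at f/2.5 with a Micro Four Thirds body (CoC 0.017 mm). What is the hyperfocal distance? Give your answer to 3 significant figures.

Hyperfocal distance H = f²/(N·c) + f = 90²/(2.5 × 0.017) + 90 = 8100/0.0425 + 90 ≈ 190678.2 mm ≈ 191 m.

191 m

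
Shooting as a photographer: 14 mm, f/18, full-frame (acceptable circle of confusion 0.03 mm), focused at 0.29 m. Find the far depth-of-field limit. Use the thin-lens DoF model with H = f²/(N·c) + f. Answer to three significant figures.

1.21 m

Hyperfocal distance H = f²/(N·c) + f = 14²/(18 × 0.03) + 14 = 196/0.54 + 14 ≈ 377.0 mm ≈ 0.377 m.
Far limit Df = s·(H − f)/(H − s) = 290 × (377.0 − 14) / (377.0 − 290) = 290 × 363.0 / 87.0 ≈ 1210.4 mm ≈ 1.21 m.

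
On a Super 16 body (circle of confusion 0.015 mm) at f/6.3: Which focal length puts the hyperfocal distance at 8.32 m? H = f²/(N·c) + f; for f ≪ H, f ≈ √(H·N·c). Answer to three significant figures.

From H = f²/(N·c) + f, with f ≪ H: f ≈ √(H·N·c) = √(8320 × 6.3 × 0.015) = √786.24 ≈ 28.04 mm.
The +f correction barely moves this — solving exactly, f² + N·c·f − N·c·H = 0 ⇒ f = (−N·c + √((N·c)² + 4·N·c·H))/2 = (−0.0945 + √3145.0)/2 ≈ 27.993 mm, so f ≈ 28.0 mm.

28.0 mm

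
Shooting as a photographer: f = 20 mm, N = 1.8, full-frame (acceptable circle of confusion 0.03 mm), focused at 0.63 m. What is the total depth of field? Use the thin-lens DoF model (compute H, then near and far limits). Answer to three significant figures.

Hyperfocal distance H = f²/(N·c) + f = 20²/(1.8 × 0.03) + 20 = 400/0.054 + 20 ≈ 7427.4 mm ≈ 7.427 m.
Near limit Dn = s·(H − f)/(H + s − 2f) = 630 × (7427.4 − 20) / (7427.4 + 630 − 2 × 20) = 630 × 7407.4 / 8017.4 ≈ 582.07 mm.
Far limit Df = s·(H − f)/(H − s) = 630 × (7427.4 − 20) / (7427.4 − 630) = 630 × 7407.4 / 6797.4 ≈ 686.54 mm.
Depth of field = Df − Dn = 686.54 − 582.07 ≈ 104.47 mm.

104 mm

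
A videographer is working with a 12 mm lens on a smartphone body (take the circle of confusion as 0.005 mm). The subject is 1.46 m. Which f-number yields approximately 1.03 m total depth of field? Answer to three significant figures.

f/6.31

Write h = H − f = f²/(N·c). The thin-lens limits are Dn = s·h/(h + (s−f)) and Df = s·h/(h − (s−f)), so DoF = Df − Dn = 2·s·(s−f)·h / (h² − (s−f)²).
That is a quadratic in h: DoF·h² − 2·s·(s−f)·h − DoF·(s−f)² = 0 ⇒ h = (s−f)·(s + √(s² + DoF²)) / DoF = 1448 × (1460 + √(1460² + 1030²)) / 1030 = 1448 × (1460 + 1786.76) / 1030 ≈ 4564.4 mm.
Then N = f²/(c·h) = 12² / (0.005 × 4564.4) = 144 / 22.822 ≈ 6.31.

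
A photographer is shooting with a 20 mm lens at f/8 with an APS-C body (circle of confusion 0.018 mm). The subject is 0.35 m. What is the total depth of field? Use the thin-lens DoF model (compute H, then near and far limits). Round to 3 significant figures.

84.4 mm

Hyperfocal distance H = f²/(N·c) + f = 20²/(8 × 0.018) + 20 = 400/0.144 + 20 ≈ 2797.8 mm ≈ 2.798 m.
Near limit Dn = s·(H − f)/(H + s − 2f) = 350 × (2797.8 − 20) / (2797.8 + 350 − 2 × 20) = 350 × 2777.8 / 3107.8 ≈ 312.835 mm.
Far limit Df = s·(H − f)/(H − s) = 350 × (2797.8 − 20) / (2797.8 − 350) = 350 × 2777.8 / 2447.8 ≈ 397.186 mm.
Depth of field = Df − Dn = 397.186 − 312.835 ≈ 84.351 mm.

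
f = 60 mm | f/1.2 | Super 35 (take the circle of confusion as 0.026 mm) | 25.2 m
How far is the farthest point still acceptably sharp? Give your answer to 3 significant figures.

Hyperfocal distance H = f²/(N·c) + f = 60²/(1.2 × 0.026) + 60 = 3600/0.0312 + 60 ≈ 115444.6 mm ≈ 115.4 m.
Far limit Df = s·(H − f)/(H − s) = 25200 × (115444.6 − 60) / (115444.6 − 25200) = 25200 × 115384.6 / 90244.6 ≈ 32220 mm ≈ 32.2 m.

32.2 m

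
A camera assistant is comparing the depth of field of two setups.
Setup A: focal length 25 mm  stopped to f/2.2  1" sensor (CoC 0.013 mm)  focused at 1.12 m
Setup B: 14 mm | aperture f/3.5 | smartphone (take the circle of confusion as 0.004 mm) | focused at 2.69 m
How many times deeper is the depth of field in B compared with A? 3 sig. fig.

Setup A: H = 25²/(2.2×0.013) + 25 ≈ 21878.1 mm; DoF = Df − Dn = 1179.08 − 1066.56 ≈ 112.52 mm.
Setup B: H = 14²/(3.5×0.004) + 14 ≈ 14014.0 mm; DoF = Df − Dn = 3325.7 − 2258.3 ≈ 1067.4 mm.
Ratio = 1067.4 / 112.52 ≈ 9.49.

9.49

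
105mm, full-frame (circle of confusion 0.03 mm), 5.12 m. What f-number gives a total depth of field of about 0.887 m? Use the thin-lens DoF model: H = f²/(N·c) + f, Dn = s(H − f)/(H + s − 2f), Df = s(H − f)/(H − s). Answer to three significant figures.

f/6.30

Write h = H − f = f²/(N·c). The thin-lens limits are Dn = s·h/(h + (s−f)) and Df = s·h/(h − (s−f)), so DoF = Df − Dn = 2·s·(s−f)·h / (h² − (s−f)²).
That is a quadratic in h: DoF·h² − 2·s·(s−f)·h − DoF·(s−f)² = 0 ⇒ h = (s−f)·(s + √(s² + DoF²)) / DoF = 5015 × (5120 + √(5120² + 887²)) / 887 = 5015 × (5120 + 5196.26) / 887 ≈ 58327 mm.
Then N = f²/(c·h) = 105² / (0.03 × 58327) = 11025 / 1749.8 ≈ 6.30.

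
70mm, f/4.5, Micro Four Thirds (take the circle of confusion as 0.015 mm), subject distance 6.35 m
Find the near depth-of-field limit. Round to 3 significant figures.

Hyperfocal distance H = f²/(N·c) + f = 70²/(4.5 × 0.015) + 70 = 4900/0.0675 + 70 ≈ 72662.6 mm ≈ 72.66 m.
Near limit Dn = s·(H − f)/(H + s − 2f) = 6350 × (72662.6 − 70) / (72662.6 + 6350 − 2 × 70) = 6350 × 72592.6 / 78872.6 ≈ 5844.4 mm ≈ 5.84 m.

5.84 m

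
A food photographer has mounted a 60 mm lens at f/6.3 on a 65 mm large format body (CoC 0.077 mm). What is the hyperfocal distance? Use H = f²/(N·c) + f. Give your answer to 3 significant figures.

Hyperfocal distance H = f²/(N·c) + f = 60²/(6.3 × 0.077) + 60 = 3600/0.4851 + 60 ≈ 7481.2 mm ≈ 7.48 m.

7.48 m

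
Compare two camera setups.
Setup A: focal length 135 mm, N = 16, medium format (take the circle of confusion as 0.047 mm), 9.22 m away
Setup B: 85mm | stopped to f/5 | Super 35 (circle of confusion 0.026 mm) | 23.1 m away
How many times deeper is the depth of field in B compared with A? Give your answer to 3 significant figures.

Setup A: H = 135²/(16×0.047) + 135 ≈ 24370.4 mm; DoF = Df − Dn = 14748.8 − 6706.1 ≈ 8042.7 mm.
Setup B: H = 85²/(5×0.026) + 85 ≈ 55661.9 mm; DoF = Df − Dn = 39427 − 16335 ≈ 23092 mm.
Ratio = 23092 / 8042.7 ≈ 2.87.

2.87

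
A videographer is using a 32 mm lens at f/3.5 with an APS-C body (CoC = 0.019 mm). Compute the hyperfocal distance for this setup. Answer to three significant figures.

15.4 m

Hyperfocal distance H = f²/(N·c) + f = 32²/(3.5 × 0.019) + 32 = 1024/0.0665 + 32 ≈ 15430.5 mm ≈ 15.4 m.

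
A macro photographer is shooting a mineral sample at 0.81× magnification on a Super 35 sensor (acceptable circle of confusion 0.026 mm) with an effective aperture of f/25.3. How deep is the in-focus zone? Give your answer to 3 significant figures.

2.01 mm

At magnification m, DoF ≈ 2·N_eff·c/m² = 2 × 25.3 × 0.026 / 0.81² = 1.316 / 0.6561 ≈ 2.01 mm.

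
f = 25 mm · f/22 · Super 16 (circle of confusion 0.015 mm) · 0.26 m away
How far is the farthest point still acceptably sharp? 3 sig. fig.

297 mm

Hyperfocal distance H = f²/(N·c) + f = 25²/(22 × 0.015) + 25 = 625/0.33 + 25 ≈ 1918.9 mm ≈ 1.919 m.
Far limit Df = s·(H − f)/(H − s) = 260 × (1918.9 − 25) / (1918.9 − 260) = 260 × 1893.9 / 1658.9 ≈ 296.83 mm.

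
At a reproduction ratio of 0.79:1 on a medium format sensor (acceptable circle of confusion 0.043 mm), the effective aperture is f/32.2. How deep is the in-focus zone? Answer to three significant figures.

At magnification m, DoF ≈ 2·N_eff·c/m² = 2 × 32.2 × 0.043 / 0.79² = 2.769 / 0.6241 ≈ 4.44 mm.

4.44 mm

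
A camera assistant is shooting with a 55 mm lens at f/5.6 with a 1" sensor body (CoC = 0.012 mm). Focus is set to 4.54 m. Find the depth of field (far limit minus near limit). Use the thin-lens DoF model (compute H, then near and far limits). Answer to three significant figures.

0.914 m

Hyperfocal distance H = f²/(N·c) + f = 55²/(5.6 × 0.012) + 55 = 3025/0.0672 + 55 ≈ 45069.9 mm ≈ 45.07 m.
Near limit Dn = s·(H − f)/(H + s − 2f) = 4540 × (45069.9 − 55) / (45069.9 + 4540 − 2 × 55) = 4540 × 45014.9 / 49499.9 ≈ 4128.65 mm.
Far limit Df = s·(H − f)/(H − s) = 4540 × (45069.9 − 55) / (45069.9 − 4540) = 4540 × 45014.9 / 40529.9 ≈ 5042.39 mm.
Depth of field = Df − Dn = 5042.39 − 4128.65 ≈ 913.74 mm ≈ 0.914 m.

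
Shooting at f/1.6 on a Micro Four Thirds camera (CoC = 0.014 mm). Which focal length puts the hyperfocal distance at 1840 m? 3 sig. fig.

203 mm

From H = f²/(N·c) + f, with f ≪ H: f ≈ √(H·N·c) = √(1840000 × 1.6 × 0.014) = √41216 ≈ 203.0 mm.
The +f correction barely moves this — solving exactly, f² + N·c·f − N·c·H = 0 ⇒ f = (−N·c + √((N·c)² + 4·N·c·H))/2 = (−0.0224 + √164864)/2 ≈ 203.01 mm, so f ≈ 203 mm.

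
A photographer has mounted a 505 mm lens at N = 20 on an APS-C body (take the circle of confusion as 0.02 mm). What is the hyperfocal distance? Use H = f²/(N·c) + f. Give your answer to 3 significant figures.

638 m

Hyperfocal distance H = f²/(N·c) + f = 505²/(20 × 0.02) + 505 = 255025/0.4 + 505 ≈ 638067.5 mm ≈ 638 m.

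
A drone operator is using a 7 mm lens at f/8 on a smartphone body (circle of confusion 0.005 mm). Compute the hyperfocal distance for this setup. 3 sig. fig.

Hyperfocal distance H = f²/(N·c) + f = 7²/(8 × 0.005) + 7 = 49/0.04 + 7 ≈ 1232.0 mm ≈ 1.23 m.

1.23 m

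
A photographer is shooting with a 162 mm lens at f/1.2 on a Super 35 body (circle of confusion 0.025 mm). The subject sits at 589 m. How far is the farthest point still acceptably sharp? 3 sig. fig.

1800 m

Hyperfocal distance H = f²/(N·c) + f = 162²/(1.2 × 0.025) + 162 = 26244/0.03 + 162 ≈ 874962.0 mm ≈ 875.0 m.
Far limit Df = s·(H − f)/(H − s) = 589000 × (874962.0 − 162) / (874962.0 − 589000) = 589000 × 874800.0 / 285962.0 ≈ 1801838 mm ≈ 1800 m.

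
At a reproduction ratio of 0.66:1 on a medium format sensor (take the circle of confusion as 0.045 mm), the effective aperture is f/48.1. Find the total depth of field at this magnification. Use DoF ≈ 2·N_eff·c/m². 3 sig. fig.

9.94 mm

At magnification m, DoF ≈ 2·N_eff·c/m² = 2 × 48.1 × 0.045 / 0.66² = 4.329 / 0.4356 ≈ 9.94 mm.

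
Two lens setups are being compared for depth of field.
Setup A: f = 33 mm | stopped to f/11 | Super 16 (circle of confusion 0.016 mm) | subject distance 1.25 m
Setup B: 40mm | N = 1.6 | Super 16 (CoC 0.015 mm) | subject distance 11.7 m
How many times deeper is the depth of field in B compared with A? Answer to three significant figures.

Setup A: H = 33²/(11×0.016) + 33 ≈ 6220.5 mm; DoF = Df − Dn = 1556.06 − 1044.55 ≈ 511.51 mm.
Setup B: H = 40²/(1.6×0.015) + 40 ≈ 66706.7 mm; DoF = Df − Dn = 14180.1 − 9958.3 ≈ 4221.8 mm.
Ratio = 4221.8 / 511.51 ≈ 8.25.

8.25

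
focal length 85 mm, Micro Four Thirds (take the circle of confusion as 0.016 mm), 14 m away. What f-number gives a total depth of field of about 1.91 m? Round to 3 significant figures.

f/2.20

Write h = H − f = f²/(N·c). The thin-lens limits are Dn = s·h/(h + (s−f)) and Df = s·h/(h − (s−f)), so DoF = Df − Dn = 2·s·(s−f)·h / (h² − (s−f)²).
That is a quadratic in h: DoF·h² − 2·s·(s−f)·h − DoF·(s−f)² = 0 ⇒ h = (s−f)·(s + √(s² + DoF²)) / DoF = 13915 × (14000 + √(14000² + 1910²)) / 1910 = 13915 × (14000 + 14129.7) / 1910 ≈ 204934 mm.
Then N = f²/(c·h) = 85² / (0.016 × 204934) = 7225 / 3278.9 ≈ 2.20.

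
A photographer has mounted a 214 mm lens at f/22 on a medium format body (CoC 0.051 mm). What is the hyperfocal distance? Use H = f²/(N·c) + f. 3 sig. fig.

Hyperfocal distance H = f²/(N·c) + f = 214²/(22 × 0.051) + 214 = 45796/1.122 + 214 ≈ 41030.4 mm ≈ 41.0 m.

41.0 m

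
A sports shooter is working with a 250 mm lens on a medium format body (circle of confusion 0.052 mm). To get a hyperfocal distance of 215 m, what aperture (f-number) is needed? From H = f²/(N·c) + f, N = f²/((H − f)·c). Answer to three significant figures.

Rearrange H = f²/(N·c) + f for N: N = f² / ((H − f)·c).
N = 250² / ((215000 − 250) × 0.052) = 62500 / 11167 ≈ 5.60.

f/5.60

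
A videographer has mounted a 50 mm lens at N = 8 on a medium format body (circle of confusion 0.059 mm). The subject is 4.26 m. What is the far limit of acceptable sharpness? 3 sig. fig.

Hyperfocal distance H = f²/(N·c) + f = 50²/(8 × 0.059) + 50 = 2500/0.472 + 50 ≈ 5346.6 mm ≈ 5.347 m.
Far limit Df = s·(H − f)/(H − s) = 4260 × (5346.6 − 50) / (5346.6 − 4260) = 4260 × 5296.6 / 1086.6 ≈ 20765 mm ≈ 20.8 m.

20.8 m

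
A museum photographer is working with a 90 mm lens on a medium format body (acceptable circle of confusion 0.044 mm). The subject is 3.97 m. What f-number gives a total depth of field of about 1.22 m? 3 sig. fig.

Write h = H − f = f²/(N·c). The thin-lens limits are Dn = s·h/(h + (s−f)) and Df = s·h/(h − (s−f)), so DoF = Df − Dn = 2·s·(s−f)·h / (h² − (s−f)²).
That is a quadratic in h: DoF·h² − 2·s·(s−f)·h − DoF·(s−f)² = 0 ⇒ h = (s−f)·(s + √(s² + DoF²)) / DoF = 3880 × (3970 + √(3970² + 1220²)) / 1220 = 3880 × (3970 + 4153.23) / 1220 ≈ 25835 mm.
Then N = f²/(c·h) = 90² / (0.044 × 25835) = 8100 / 1136.7 ≈ 7.13.

f/7.13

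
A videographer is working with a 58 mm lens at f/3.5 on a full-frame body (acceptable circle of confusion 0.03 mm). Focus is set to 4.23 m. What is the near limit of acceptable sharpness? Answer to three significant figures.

3.74 m

Hyperfocal distance H = f²/(N·c) + f = 58²/(3.5 × 0.03) + 58 = 3364/0.105 + 58 ≈ 32096.1 mm ≈ 32.10 m.
Near limit Dn = s·(H − f)/(H + s − 2f) = 4230 × (32096.1 − 58) / (32096.1 + 4230 − 2 × 58) = 4230 × 32038.1 / 36210.1 ≈ 3742.6 mm ≈ 3.74 m.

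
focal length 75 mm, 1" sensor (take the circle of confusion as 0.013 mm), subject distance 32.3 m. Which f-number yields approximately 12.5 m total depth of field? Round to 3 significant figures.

Write h = H − f = f²/(N·c). The thin-lens limits are Dn = s·h/(h + (s−f)) and Df = s·h/(h − (s−f)), so DoF = Df − Dn = 2·s·(s−f)·h / (h² − (s−f)²).
That is a quadratic in h: DoF·h² − 2·s·(s−f)·h − DoF·(s−f)² = 0 ⇒ h = (s−f)·(s + √(s² + DoF²)) / DoF = 32225 × (32300 + √(32300² + 12500²)) / 12500 = 32225 × (32300 + 34634.4) / 12500 ≈ 172557 mm.
Then N = f²/(c·h) = 75² / (0.013 × 172557) = 5625 / 2243.2 ≈ 2.51.

f/2.51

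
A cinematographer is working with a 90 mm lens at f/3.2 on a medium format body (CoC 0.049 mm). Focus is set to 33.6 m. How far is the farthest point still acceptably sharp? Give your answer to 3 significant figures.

95.6 m

Hyperfocal distance H = f²/(N·c) + f = 90²/(3.2 × 0.049) + 90 = 8100/0.1568 + 90 ≈ 51748.2 mm ≈ 51.75 m.
Far limit Df = s·(H − f)/(H − s) = 33600 × (51748.2 − 90) / (51748.2 − 33600) = 33600 × 51658.2 / 18148.2 ≈ 95641 mm ≈ 95.6 m.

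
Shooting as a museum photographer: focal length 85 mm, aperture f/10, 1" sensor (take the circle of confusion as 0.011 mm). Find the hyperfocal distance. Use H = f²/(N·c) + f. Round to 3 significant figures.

Hyperfocal distance H = f²/(N·c) + f = 85²/(10 × 0.011) + 85 = 7225/0.11 + 85 ≈ 65766.8 mm ≈ 65.8 m.

65.8 m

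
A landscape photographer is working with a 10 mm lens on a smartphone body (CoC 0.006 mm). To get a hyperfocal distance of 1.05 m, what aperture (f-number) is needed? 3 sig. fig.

f/16

Rearrange H = f²/(N·c) + f for N: N = f² / ((H − f)·c).
N = 10² / ((1050 − 10) × 0.006) = 100 / 6.240 ≈ 16.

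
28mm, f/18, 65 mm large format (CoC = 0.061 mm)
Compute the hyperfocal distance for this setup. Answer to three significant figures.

Hyperfocal distance H = f²/(N·c) + f = 28²/(18 × 0.061) + 28 = 784/1.098 + 28 ≈ 742.0 mm ≈ 0.742 m.

0.742 m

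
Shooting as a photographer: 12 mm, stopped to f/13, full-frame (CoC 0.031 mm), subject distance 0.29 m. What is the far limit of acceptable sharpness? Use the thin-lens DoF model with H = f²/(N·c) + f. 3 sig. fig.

Hyperfocal distance H = f²/(N·c) + f = 12²/(13 × 0.031) + 12 = 144/0.403 + 12 ≈ 369.3 mm ≈ 0.369 m.
Far limit Df = s·(H − f)/(H − s) = 290 × (369.3 − 12) / (369.3 − 290) = 290 × 357.3 / 79.3 ≈ 1306.4 mm ≈ 1.31 m.

1.31 m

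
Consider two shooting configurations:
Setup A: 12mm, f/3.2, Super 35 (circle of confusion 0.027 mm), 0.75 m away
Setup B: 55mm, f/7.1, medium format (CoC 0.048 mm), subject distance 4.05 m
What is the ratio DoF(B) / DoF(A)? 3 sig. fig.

Setup A: H = 12²/(3.2×0.027) + 12 ≈ 1678.7 mm; DoF = Df − Dn = 1346.02 − 519.82 ≈ 826.20 mm.
Setup B: H = 55²/(7.1×0.048) + 55 ≈ 8931.2 mm; DoF = Df − Dn = 7364.7 − 2792.9 ≈ 4571.8 mm.
Ratio = 4571.8 / 826.20 ≈ 5.53.

5.53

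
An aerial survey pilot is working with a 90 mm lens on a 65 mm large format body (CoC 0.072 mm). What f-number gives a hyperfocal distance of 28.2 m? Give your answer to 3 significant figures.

f/4

Rearrange H = f²/(N·c) + f for N: N = f² / ((H − f)·c).
N = 90² / ((28200 − 90) × 0.072) = 8100 / 2024 ≈ 4.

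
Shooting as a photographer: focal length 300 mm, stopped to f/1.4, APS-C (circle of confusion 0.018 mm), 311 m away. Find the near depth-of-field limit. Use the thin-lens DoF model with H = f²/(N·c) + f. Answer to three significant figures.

286 m

Hyperfocal distance H = f²/(N·c) + f = 300²/(1.4 × 0.018) + 300 = 90000/0.0252 + 300 ≈ 3571728.6 mm ≈ 3572 m.
Near limit Dn = s·(H − f)/(H + s − 2f) = 311000 × (3571728.6 − 300) / (3571728.6 + 311000 − 2 × 300) = 311000 × 3571428.6 / 3882128.6 ≈ 286110 mm ≈ 286 m.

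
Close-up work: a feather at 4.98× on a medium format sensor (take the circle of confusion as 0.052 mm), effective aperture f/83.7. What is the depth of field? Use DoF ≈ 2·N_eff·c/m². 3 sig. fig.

At magnification m, DoF ≈ 2·N_eff·c/m² = 2 × 83.7 × 0.052 / 4.98² = 8.705 / 24.8 ≈ 0.351 mm.

0.351 mm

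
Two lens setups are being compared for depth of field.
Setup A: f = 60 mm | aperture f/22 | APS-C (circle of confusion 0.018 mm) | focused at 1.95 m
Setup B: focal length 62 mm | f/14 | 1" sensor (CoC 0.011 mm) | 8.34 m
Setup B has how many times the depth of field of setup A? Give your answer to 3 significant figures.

Setup A: H = 60²/(22×0.018) + 60 ≈ 9150.9 mm; DoF = Df − Dn = 2461.81 − 1614.37 ≈ 847.44 mm.
Setup B: H = 62²/(14×0.011) + 62 ≈ 25023.0 mm; DoF = Df − Dn = 12478.2 − 6263.0 ≈ 6215.2 mm.
Ratio = 6215.2 / 847.44 ≈ 7.33.

7.33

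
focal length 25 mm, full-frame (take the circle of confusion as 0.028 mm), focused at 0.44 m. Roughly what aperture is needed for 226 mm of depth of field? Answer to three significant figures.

Write h = H − f = f²/(N·c). The thin-lens limits are Dn = s·h/(h + (s−f)) and Df = s·h/(h − (s−f)), so DoF = Df − Dn = 2·s·(s−f)·h / (h² − (s−f)²).
That is a quadratic in h: DoF·h² − 2·s·(s−f)·h − DoF·(s−f)² = 0 ⇒ h = (s−f)·(s + √(s² + DoF²)) / DoF = 415 × (440 + √(440² + 226²)) / 226 = 415 × (440 + 494.647) / 226 ≈ 1716.3 mm.
Then N = f²/(c·h) = 25² / (0.028 × 1716.3) = 625 / 48.056 ≈ 13.

f/13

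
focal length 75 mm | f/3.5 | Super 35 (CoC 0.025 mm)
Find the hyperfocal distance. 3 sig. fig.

Hyperfocal distance H = f²/(N·c) + f = 75²/(3.5 × 0.025) + 75 = 5625/0.0875 + 75 ≈ 64360.7 mm ≈ 64.4 m.

64.4 m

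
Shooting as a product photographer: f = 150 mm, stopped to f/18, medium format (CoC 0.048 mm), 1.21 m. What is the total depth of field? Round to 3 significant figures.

98.7 mm

Hyperfocal distance H = f²/(N·c) + f = 150²/(18 × 0.048) + 150 = 22500/0.864 + 150 ≈ 26191.7 mm ≈ 26.19 m.
Near limit Dn = s·(H − f)/(H + s − 2f) = 1210 × (26191.7 − 150) / (26191.7 + 1210 − 2 × 150) = 1210 × 26041.7 / 27101.7 ≈ 1162.674 mm.
Far limit Df = s·(H − f)/(H − s) = 1210 × (26191.7 − 150) / (26191.7 − 1210) = 1210 × 26041.7 / 24981.7 ≈ 1261.342 mm.
Depth of field = Df − Dn = 1261.342 − 1162.674 ≈ 98.668 mm.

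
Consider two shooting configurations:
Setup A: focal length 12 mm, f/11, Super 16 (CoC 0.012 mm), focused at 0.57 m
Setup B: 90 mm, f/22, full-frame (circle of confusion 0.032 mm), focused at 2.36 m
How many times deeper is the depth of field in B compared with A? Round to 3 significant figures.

1.23

Setup A: H = 12²/(11×0.012) + 12 ≈ 1102.9 mm; DoF = Df − Dn = 1166.84 − 377.11 ≈ 789.73 mm.
Setup B: H = 90²/(22×0.032) + 90 ≈ 11595.7 mm; DoF = Df − Dn = 2940.05 − 1971.11 ≈ 968.94 mm.
Ratio = 968.94 / 789.73 ≈ 1.23.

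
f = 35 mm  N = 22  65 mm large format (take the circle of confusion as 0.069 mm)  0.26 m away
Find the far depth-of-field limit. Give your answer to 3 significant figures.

Hyperfocal distance H = f²/(N·c) + f = 35²/(22 × 0.069) + 35 = 1225/1.518 + 35 ≈ 842.0 mm ≈ 0.842 m.
Far limit Df = s·(H − f)/(H − s) = 260 × (842.0 − 35) / (842.0 − 260) = 260 × 807.0 / 582.0 ≈ 360.52 mm.

361 mm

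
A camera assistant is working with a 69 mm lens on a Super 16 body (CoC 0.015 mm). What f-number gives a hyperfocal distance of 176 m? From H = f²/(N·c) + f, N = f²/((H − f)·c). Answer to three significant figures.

Rearrange H = f²/(N·c) + f for N: N = f² / ((H − f)·c).
N = 69² / ((176000 − 69) × 0.015) = 4761 / 2639 ≈ 1.80.

f/1.80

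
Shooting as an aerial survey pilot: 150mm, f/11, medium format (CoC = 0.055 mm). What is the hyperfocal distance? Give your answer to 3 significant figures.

37.3 m

Hyperfocal distance H = f²/(N·c) + f = 150²/(11 × 0.055) + 150 = 22500/0.605 + 150 ≈ 37340.1 mm ≈ 37.3 m.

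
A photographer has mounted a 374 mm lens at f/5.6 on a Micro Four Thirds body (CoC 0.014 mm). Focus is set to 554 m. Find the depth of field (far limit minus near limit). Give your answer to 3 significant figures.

Hyperfocal distance H = f²/(N·c) + f = 374²/(5.6 × 0.014) + 374 = 139876/0.0784 + 374 ≈ 1784506.7 mm ≈ 1785 m.
Near limit Dn = s·(H − f)/(H + s − 2f) = 554000 × (1784506.7 − 374) / (1784506.7 + 554000 − 2 × 374) = 554000 × 1784132.7 / 2337758.7 ≈ 422802 mm.
Far limit Df = s·(H − f)/(H − s) = 554000 × (1784506.7 − 374) / (1784506.7 − 554000) = 554000 × 1784132.7 / 1230506.7 ≈ 803254 mm.
Depth of field = Df − Dn = 803254 − 422802 ≈ 380452 mm ≈ 380 m.

380 m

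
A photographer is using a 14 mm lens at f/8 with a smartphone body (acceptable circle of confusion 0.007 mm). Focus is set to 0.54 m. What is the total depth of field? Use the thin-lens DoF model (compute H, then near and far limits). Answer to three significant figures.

Hyperfocal distance H = f²/(N·c) + f = 14²/(8 × 0.007) + 14 = 196/0.056 + 14 ≈ 3514.0 mm ≈ 3.514 m.
Near limit Dn = s·(H − f)/(H + s − 2f) = 540 × (3514.0 − 14) / (3514.0 + 540 − 2 × 14) = 540 × 3500.0 / 4026.0 ≈ 469.45 mm.
Far limit Df = s·(H − f)/(H − s) = 540 × (3514.0 − 14) / (3514.0 − 540) = 540 × 3500.0 / 2974.0 ≈ 635.51 mm.
Depth of field = Df − Dn = 635.51 − 469.45 ≈ 166.06 mm.

166 mm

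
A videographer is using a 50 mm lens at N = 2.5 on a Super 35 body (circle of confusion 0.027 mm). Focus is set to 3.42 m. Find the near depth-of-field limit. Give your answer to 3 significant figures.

Hyperfocal distance H = f²/(N·c) + f = 50²/(2.5 × 0.027) + 50 = 2500/0.0675 + 50 ≈ 37087.0 mm ≈ 37.09 m.
Near limit Dn = s·(H − f)/(H + s − 2f) = 3420 × (37087.0 − 50) / (37087.0 + 3420 − 2 × 50) = 3420 × 37037.0 / 40407.0 ≈ 3134.8 mm ≈ 3.13 m.

3.13 m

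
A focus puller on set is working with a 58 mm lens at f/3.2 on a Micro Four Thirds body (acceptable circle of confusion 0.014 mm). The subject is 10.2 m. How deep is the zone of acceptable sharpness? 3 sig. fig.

2.81 m

Hyperfocal distance H = f²/(N·c) + f = 58²/(3.2 × 0.014) + 58 = 3364/0.0448 + 58 ≈ 75147.3 mm ≈ 75.15 m.
Near limit Dn = s·(H − f)/(H + s − 2f) = 10200 × (75147.3 − 58) / (75147.3 + 10200 − 2 × 58) = 10200 × 75089.3 / 85231.3 ≈ 8986.3 mm.
Far limit Df = s·(H − f)/(H − s) = 10200 × (75147.3 − 58) / (75147.3 − 10200) = 10200 × 75089.3 / 64947.3 ≈ 11792.8 mm.
Depth of field = Df − Dn = 11792.8 − 8986.3 ≈ 2806.5 mm ≈ 2.81 m.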